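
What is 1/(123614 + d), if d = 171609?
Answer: 1/295223 ≈ 3.3873e-6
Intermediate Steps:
1/(123614 + d) = 1/(123614 + 171609) = 1/295223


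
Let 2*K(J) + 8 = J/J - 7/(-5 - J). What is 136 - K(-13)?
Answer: 2239/16 ≈ 139.94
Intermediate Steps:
K(J) = -7/2 - 7/(2*(-5 - J)) (K(J) = -4 + (J/J - 7/(-5 - J))/2 = -4 + (1 - 7/(-5 - J))/2 = -4 + (½ - 7/(2*(-5 - J))) = -7/2 - 7/(2*(-5 - J)))
136 - K(-13) = 136 - 7*(-4 - 1*(-13))/(2*(5 - 13)) = 136 - 7*(-4 + 13)/(2*(-8)) = 136 - 7*(-1)*9/(2*8) = 136 - 1*(-63/16) = 136 + 63/16 = 2239/16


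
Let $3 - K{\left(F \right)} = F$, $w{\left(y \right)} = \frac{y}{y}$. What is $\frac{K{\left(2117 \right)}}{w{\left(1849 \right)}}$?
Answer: $-2114$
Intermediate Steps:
$w{\left(y \right)} = 1$
$K{\left(F \right)} = 3 - F$
$\frac{K{\left(2117 \right)}}{w{\left(1849 \right)}} = \frac{3 - 2117}{1} = \left(3 - 2117\right) 1 = \left(-2114\right) 1 = -2114$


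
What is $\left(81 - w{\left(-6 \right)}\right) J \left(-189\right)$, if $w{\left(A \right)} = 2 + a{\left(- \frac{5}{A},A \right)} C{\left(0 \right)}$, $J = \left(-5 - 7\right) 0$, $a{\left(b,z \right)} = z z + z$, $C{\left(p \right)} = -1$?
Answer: $0$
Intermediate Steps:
$a{\left(b,z \right)} = z + z^{2}$ ($a{\left(b,z \right)} = z^{2} + z = z + z^{2}$)
$J = 0$ ($J = \left(-12\right) 0 = 0$)
$w{\left(A \right)} = 2 - A \left(1 + A\right)$ ($w{\left(A \right)} = 2 + A \left(1 + A\right) \left(-1\right) = 2 - A \left(1 + A\right)$)
$\left(81 - w{\left(-6 \right)}\right) J \left(-189\right) = \left(81 - \left(2 - - 6 \left(1 - 6\right)\right)\right) 0 \left(-189\right) = \left(81 - \left(2 - \left(-6\right) \left(-5\right)\right)\right) 0 \left(-189\right) = \left(81 - \left(2 - 30\right)\right) 0 \left(-189\right) = \left(81 - -28\right) 0 \left(-189\right) = \left(81 + 28\right) 0 \left(-189\right) = 109 \cdot 0 \left(-189\right) = 0 \left(-189\right) = 0$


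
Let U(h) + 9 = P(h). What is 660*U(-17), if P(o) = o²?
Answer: 184800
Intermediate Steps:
U(h) = -9 + h²
660*U(-17) = 660*(-9 + (-17)²) = 660*(-9 + 289) = 660*280 = 184800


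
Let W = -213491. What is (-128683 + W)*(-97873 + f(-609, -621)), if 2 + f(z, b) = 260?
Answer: 33401315010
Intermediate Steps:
f(z, b) = 258 (f(z, b) = -2 + 260 = 258)
(-128683 + W)*(-97873 + f(-609, -621)) = (-128683 - 213491)*(-97873 + 258) = -342174*(-97615) = 33401315010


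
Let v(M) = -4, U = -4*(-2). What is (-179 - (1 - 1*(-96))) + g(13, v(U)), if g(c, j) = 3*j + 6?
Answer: -282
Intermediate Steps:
U = 8
g(c, j) = 6 + 3*j
(-179 - (1 - 1*(-96))) + g(13, v(U)) = (-179 - (1 - 1*(-96))) + (6 + 3*(-4)) = (-179 - (1 + 96)) + (6 - 12) = (-179 - 1*97) - 6 = (-179 - 97) - 6 = -276 - 6 = -282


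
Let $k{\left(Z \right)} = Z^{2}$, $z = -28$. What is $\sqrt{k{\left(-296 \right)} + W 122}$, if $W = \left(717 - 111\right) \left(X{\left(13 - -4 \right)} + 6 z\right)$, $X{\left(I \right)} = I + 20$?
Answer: $2 i \sqrt{2399369} \approx 3098.0 i$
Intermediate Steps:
$X{\left(I \right)} = 20 + I$
$W = -79386$ ($W = \left(717 - 111\right) \left(\left(20 + \left(13 - -4\right)\right) + 6 \left(-28\right)\right) = 606 \left(\left(20 + \left(13 + 4\right)\right) - 168\right) = 606 \left(\left(20 + 17\right) - 168\right) = 606 \left(37 - 168\right) = 606 \left(-131\right) = -79386$)
$\sqrt{k{\left(-296 \right)} + W 122} = \sqrt{\left(-296\right)^{2} - 9685092} = \sqrt{87616 - 9685092} = \sqrt{-9597476} = 2 i \sqrt{2399369}$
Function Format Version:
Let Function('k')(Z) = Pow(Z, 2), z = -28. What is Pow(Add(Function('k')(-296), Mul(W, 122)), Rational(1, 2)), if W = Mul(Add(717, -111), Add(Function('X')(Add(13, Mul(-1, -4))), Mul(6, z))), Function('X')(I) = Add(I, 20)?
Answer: Mul(2, I, Pow(2399369, Rational(1, 2))) ≈ Mul(3098.0, I)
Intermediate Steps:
Function('X')(I) = Add(20, I)
W = -79386 (W = Mul(Add(717, -111), Add(Add(20, Add(13, Mul(-1, -4))), Mul(6, -28))) = Mul(606, Add(Add(20, Add(13, 4)), -168)) = Mul(606, Add(Add(20, 17), -168)) = Mul(606, Add(37, -168)) = Mul(606, -131) = -79386)
Pow(Add(Function('k')(-296), Mul(W, 122)), Rational(1, 2)) = Pow(Add(Pow(-296, 2), Mul(-79386, 122)), Rational(1, 2)) = Pow(Add(87616, -9685092), Rational(1, 2)) = Pow(-9597476, Rational(1, 2)) = Mul(2, I, Pow(2399369, Rational(1, 2)))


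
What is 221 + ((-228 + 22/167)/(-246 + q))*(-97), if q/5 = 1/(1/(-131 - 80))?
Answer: 44324769/217267 ≈ 204.01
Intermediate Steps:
q = -1055 (q = 5/(1/(-131 - 80)) = 5/(1/(-211)) = 5/(-1/211) = 5*(-211) = -1055)
221 + ((-228 + 22/167)/(-246 + q))*(-97) = 221 + ((-228 + 22/167)/(-246 - 1055))*(-97) = 221 + ((-228 + 22*(1/167))/(-1301))*(-97) = 221 + ((-228 + 22/167)*(-1/1301))*(-97) = 221 - 38054/167*(-1/1301)*(-97) = 221 + (38054/217267)*(-97) = 221 - 3691238/217267 = 44324769/217267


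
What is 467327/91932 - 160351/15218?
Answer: -3814802923/699510588 ≈ -5.4535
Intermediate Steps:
467327/91932 - 160351/15218 = -3814802923/699510588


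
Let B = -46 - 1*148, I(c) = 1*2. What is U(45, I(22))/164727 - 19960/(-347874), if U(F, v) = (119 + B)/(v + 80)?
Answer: 14976993605/261052650702 ≈ 0.057372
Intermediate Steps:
I(c) = 2
B = -194 (B = -46 - 148 = -194)
U(F, v) = -75/(80 + v) (U(F, v) = (119 - 194)/(v + 80) = -75/(80 + v))
U(45, I(22))/164727 - 19960/(-347874) = -75/(80 + 2)/164727 - 19960/(-347874) = -75/82*(1/164727) - 19960*(-1/347874) = -75*1/82*(1/164727) + 9980/173937 = -75/82*1/164727 + 9980/173937 = -25/4502538 + 9980/173937 = 14976993605/261052650702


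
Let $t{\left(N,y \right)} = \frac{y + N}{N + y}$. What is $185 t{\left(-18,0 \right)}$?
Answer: $185$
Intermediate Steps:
$t{\left(N,y \right)} = 1$ ($t{\left(N,y \right)} = \frac{N + y}{N + y} = 1$)
$185 t{\left(-18,0 \right)} = 185 \cdot 1 = 185$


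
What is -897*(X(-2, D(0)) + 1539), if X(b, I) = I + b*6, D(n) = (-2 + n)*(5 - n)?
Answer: -1360749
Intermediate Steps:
X(b, I) = I + 6*b
-897*(X(-2, D(0)) + 1539) = -897*(((-10 - 1*0² + 7*0) + 6*(-2)) + 1539) = -897*(((-10 - 1*0 + 0) - 12) + 1539) = -897*(((-10 + 0 + 0) - 12) + 1539) = -897*((-10 - 12) + 1539) = -897*(-22 + 1539) = -897*1517 = -1360749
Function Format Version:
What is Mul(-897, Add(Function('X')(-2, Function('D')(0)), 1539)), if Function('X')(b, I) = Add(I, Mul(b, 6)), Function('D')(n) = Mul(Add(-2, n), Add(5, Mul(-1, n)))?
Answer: -1360749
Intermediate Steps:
Function('X')(b, I) = Add(I, Mul(6, b))
Mul(-897, Add(Function('X')(-2, Function('D')(0)), 1539)) = Mul(-897, Add(Add(Add(-10, Mul(-1, Pow(0, 2)), Mul(7, 0)), Mul(6, -2)), 1539)) = Mul(-897, Add(Add(Add(-10, Mul(-1, 0), 0), -12), 1539)) = Mul(-897, Add(Add(Add(-10, 0, 0), -12), 1539)) = Mul(-897, Add(Add(-10, -12), 1539)) = Mul(-897, Add(-22, 1539)) = Mul(-897, 1517) = -1360749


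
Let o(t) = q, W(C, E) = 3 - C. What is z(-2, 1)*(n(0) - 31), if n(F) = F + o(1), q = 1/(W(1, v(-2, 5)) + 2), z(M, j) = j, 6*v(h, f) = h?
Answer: -123/4 ≈ -30.750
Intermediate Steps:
v(h, f) = h/6
q = ¼ (q = 1/((3 - 1*1) + 2) = 1/((3 - 1) + 2) = 1/(2 + 2) = 1/4 = ¼ ≈ 0.25000)
o(t) = ¼
n(F) = ¼ + F (n(F) = F + ¼ = ¼ + F)
z(-2, 1)*(n(0) - 31) = 1*((¼ + 0) - 31) = 1*(¼ - 31) = 1*(-123/4) = -123/4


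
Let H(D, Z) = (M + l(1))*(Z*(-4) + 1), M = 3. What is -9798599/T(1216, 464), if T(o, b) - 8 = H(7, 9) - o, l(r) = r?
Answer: 9798599/1348 ≈ 7269.0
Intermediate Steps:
H(D, Z) = 4 - 16*Z (H(D, Z) = (3 + 1)*(Z*(-4) + 1) = 4*(-4*Z + 1) = 4*(1 - 4*Z) = 4 - 16*Z)
T(o, b) = -132 - o (T(o, b) = 8 + ((4 - 16*9) - o) = 8 + ((4 - 144) - o) = 8 + (-140 - o) = -132 - o)
-9798599/T(1216, 464) = -9798599/(-132 - 1*1216) = -9798599/(-132 - 1216) = -9798599/(-1348) = -9798599*(-1/1348) = 9798599/1348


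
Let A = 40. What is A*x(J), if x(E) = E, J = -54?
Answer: -2160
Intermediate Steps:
A*x(J) = 40*(-54) = -2160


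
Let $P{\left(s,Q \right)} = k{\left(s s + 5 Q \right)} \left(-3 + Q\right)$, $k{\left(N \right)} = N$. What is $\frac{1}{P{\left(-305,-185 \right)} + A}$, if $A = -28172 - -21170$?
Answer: $- \frac{1}{17321802} \approx -5.7731 \cdot 10^{-8}$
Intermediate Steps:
$A = -7002$ ($A = -28172 + 21170 = -7002$)
$P{\left(s,Q \right)} = \left(-3 + Q\right) \left(s^{2} + 5 Q\right)$ ($P{\left(s,Q \right)} = \left(s s + 5 Q\right) \left(-3 + Q\right) = \left(s^{2} + 5 Q\right) \left(-3 + Q\right) = \left(-3 + Q\right) \left(s^{2} + 5 Q\right)$)
$\frac{1}{P{\left(-305,-185 \right)} + A} = \frac{1}{\left(-3 - 185\right) \left(\left(-305\right)^{2} + 5 \left(-185\right)\right) - 7002} = \frac{1}{- 188 \left(93025 - 925\right) - 7002} = \frac{1}{\left(-188\right) 92100 - 7002} = \frac{1}{-17314800 - 7002} = \frac{1}{-17321802} = - \frac{1}{17321802}$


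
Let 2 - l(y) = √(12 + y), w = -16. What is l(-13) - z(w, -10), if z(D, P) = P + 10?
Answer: 2 - I ≈ 2.0 - 1.0*I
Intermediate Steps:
l(y) = 2 - √(12 + y)
z(D, P) = 10 + P
l(-13) - z(w, -10) = (2 - √(12 - 13)) - (10 - 10) = (2 - √(-1)) - 1*0 = (2 - I) + 0 = 2 - I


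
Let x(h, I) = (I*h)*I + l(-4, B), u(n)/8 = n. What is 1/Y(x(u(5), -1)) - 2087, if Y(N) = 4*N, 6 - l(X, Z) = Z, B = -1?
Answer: -392355/188 ≈ -2087.0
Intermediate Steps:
l(X, Z) = 6 - Z
u(n) = 8*n
x(h, I) = 7 + h*I**2 (x(h, I) = (I*h)*I + (6 - 1*(-1)) = h*I**2 + (6 + 1) = h*I**2 + 7 = 7 + h*I**2)
1/Y(x(u(5), -1)) - 2087 = 1/(4*(7 + (8*5)*(-1)**2)) - 2087 = 1/(4*(7 + 40*1)) - 2087 = 1/(4*(7 + 40)) - 2087 = 1/(4*47) - 2087 = 1/188 - 2087 = -392355/188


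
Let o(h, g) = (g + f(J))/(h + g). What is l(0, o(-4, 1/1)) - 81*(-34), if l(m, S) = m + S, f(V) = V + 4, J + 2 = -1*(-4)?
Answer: 8255/3 ≈ 2751.7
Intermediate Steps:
J = 2 (J = -2 - 1*(-4) = -2 + 4 = 2)
f(V) = 4 + V
o(h, g) = (6 + g)/(g + h) (o(h, g) = (g + (4 + 2))/(h + g) = (g + 6)/(g + h) = (6 + g)/(g + h))
l(m, S) = S + m
l(0, o(-4, 1/1)) - 81*(-34) = ((6 + 1/1)/(1/1 - 4) + 0) - 81*(-34) = ((6 + 1)/(1 - 4) + 0) + 2754 = (7/(-3) + 0) + 2754 = (-⅓*7 + 0) + 2754 = (-7/3 + 0) + 2754 = -7/3 + 2754 = 8255/3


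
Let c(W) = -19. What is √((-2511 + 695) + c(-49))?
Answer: I*√1835 ≈ 42.837*I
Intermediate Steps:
√((-2511 + 695) + c(-49)) = √((-2511 + 695) - 19) = √(-1816 - 19) = √(-1835) = I*√1835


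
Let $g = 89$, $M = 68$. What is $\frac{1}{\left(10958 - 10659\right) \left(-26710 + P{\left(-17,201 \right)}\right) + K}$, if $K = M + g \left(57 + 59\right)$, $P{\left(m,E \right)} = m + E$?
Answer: $- \frac{1}{7920882} \approx -1.2625 \cdot 10^{-7}$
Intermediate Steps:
$P{\left(m,E \right)} = E + m$
$K = 10392$ ($K = 68 + 89 \left(57 + 59\right) = 68 + 89 \cdot 116 = 68 + 10324 = 10392$)
$\frac{1}{\left(10958 - 10659\right) \left(-26710 + P{\left(-17,201 \right)}\right) + K} = \frac{1}{\left(10958 - 10659\right) \left(-26710 + \left(201 - 17\right)\right) + 10392} = \frac{1}{299 \left(-26710 + 184\right) + 10392} = \frac{1}{299 \left(-26526\right) + 10392} = \frac{1}{-7931274 + 10392} = \frac{1}{-7920882} = - \frac{1}{7920882}$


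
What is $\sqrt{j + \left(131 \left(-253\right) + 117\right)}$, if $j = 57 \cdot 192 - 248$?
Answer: $i \sqrt{22330} \approx 149.43 i$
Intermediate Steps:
$j = 10696$ ($j = 10944 - 248 = 10696$)
$\sqrt{j + \left(131 \left(-253\right) + 117\right)} = \sqrt{10696 + \left(131 \left(-253\right) + 117\right)} = \sqrt{10696 + \left(-33143 + 117\right)} = \sqrt{10696 - 33026} = \sqrt{-22330} = i \sqrt{22330}$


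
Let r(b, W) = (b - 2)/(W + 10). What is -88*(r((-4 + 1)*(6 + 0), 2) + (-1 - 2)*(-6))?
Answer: -4312/3 ≈ -1437.3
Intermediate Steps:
r(b, W) = (-2 + b)/(10 + W)
-88*(r((-4 + 1)*(6 + 0), 2) + (-1 - 2)*(-6)) = -88*((-2 + (-4 + 1)*(6 + 0))/(10 + 2) + (-1 - 2)*(-6)) = -88*((-2 - 3*6)/12 - 3*(-6)) = -88*((-2 - 18)/12 + 18) = -88*((1/12)*(-20) + 18) = -88*(-5/3 + 18) = -88*49/3 = -4312/3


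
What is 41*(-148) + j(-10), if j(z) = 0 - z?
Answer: -6058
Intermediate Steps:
j(z) = -z
41*(-148) + j(-10) = 41*(-148) - 1*(-10) = -6068 + 10 = -6058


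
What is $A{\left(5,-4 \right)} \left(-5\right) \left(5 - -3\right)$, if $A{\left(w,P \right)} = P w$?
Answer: $800$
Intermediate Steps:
$A{\left(5,-4 \right)} \left(-5\right) \left(5 - -3\right) = \left(-4\right) 5 \left(-5\right) \left(5 - -3\right) = \left(-20\right) \left(-5\right) \left(5 + 3\right) = 100 \cdot 8 = 800$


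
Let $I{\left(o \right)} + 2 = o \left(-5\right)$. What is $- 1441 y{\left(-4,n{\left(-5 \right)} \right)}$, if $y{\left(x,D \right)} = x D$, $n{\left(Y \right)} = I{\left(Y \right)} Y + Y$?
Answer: $-691680$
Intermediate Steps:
$I{\left(o \right)} = -2 - 5 o$ ($I{\left(o \right)} = -2 + o \left(-5\right) = -2 - 5 o$)
$n{\left(Y \right)} = Y + Y \left(-2 - 5 Y\right)$ ($n{\left(Y \right)} = \left(-2 - 5 Y\right) Y + Y = Y \left(-2 - 5 Y\right) + Y = Y + Y \left(-2 - 5 Y\right)$)
$y{\left(x,D \right)} = D x$
$- 1441 y{\left(-4,n{\left(-5 \right)} \right)} = - 1441 \left(-1\right) \left(-5\right) \left(1 + 5 \left(-5\right)\right) \left(-4\right) = - 1441 \left(-1\right) \left(-5\right) \left(1 - 25\right) \left(-4\right) = - 1441 \left(-1\right) \left(-5\right) \left(-24\right) \left(-4\right) = - 1441 \left(\left(-120\right) \left(-4\right)\right) = \left(-1441\right) 480 = -691680$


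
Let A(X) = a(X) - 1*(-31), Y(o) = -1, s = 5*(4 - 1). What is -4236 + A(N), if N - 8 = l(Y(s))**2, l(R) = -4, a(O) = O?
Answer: -4181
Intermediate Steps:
s = 15 (s = 5*3 = 15)
N = 24 (N = 8 + (-4)**2 = 8 + 16 = 24)
A(X) = 31 + X (A(X) = X - 1*(-31) = X + 31 = 31 + X)
-4236 + A(N) = -4236 + (31 + 24) = -4236 + 55 = -4181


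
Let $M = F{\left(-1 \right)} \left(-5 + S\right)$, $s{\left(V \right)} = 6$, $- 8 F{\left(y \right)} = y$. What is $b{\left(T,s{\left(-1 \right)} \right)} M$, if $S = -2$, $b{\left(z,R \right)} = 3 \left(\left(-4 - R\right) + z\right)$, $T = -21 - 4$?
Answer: $\frac{735}{8} \approx 91.875$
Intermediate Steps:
$F{\left(y \right)} = - \frac{y}{8}$
$T = -25$ ($T = -21 - 4 = -25$)
$b{\left(z,R \right)} = -12 - 3 R + 3 z$ ($b{\left(z,R \right)} = 3 \left(-4 + z - R\right) = -12 - 3 R + 3 z$)
$M = - \frac{7}{8}$ ($M = \left(- \frac{1}{8}\right) \left(-1\right) \left(-5 - 2\right) = \frac{1}{8} \left(-7\right) = - \frac{7}{8} \approx -0.875$)
$b{\left(T,s{\left(-1 \right)} \right)} M = \left(-12 - 18 + 3 \left(-25\right)\right) \left(- \frac{7}{8}\right) = \left(-12 - 18 - 75\right) \left(- \frac{7}{8}\right) = \left(-105\right) \left(- \frac{7}{8}\right) = \frac{735}{8}$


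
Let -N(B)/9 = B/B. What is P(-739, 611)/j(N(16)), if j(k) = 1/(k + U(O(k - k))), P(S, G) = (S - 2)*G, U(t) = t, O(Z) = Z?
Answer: 4074759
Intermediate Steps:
P(S, G) = G*(-2 + S) (P(S, G) = (-2 + S)*G = G*(-2 + S))
N(B) = -9 (N(B) = -9*B/B = -9*1 = -9)
j(k) = 1/k (j(k) = 1/(k + (k - k)) = 1/(k + 0) = 1/k)
P(-739, 611)/j(N(16)) = (611*(-2 - 739))/(1/(-9)) = (611*(-741))/(-⅑) = -452751*(-9) = 4074759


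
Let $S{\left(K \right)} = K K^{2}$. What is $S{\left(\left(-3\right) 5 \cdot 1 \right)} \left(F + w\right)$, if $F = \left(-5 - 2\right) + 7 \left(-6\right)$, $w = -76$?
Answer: $421875$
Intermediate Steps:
$S{\left(K \right)} = K^{3}$
$F = -49$ ($F = \left(-5 - 2\right) - 42 = -7 - 42 = -49$)
$S{\left(\left(-3\right) 5 \cdot 1 \right)} \left(F + w\right) = \left(\left(-3\right) 5 \cdot 1\right)^{3} \left(-49 - 76\right) = \left(\left(-15\right) 1\right)^{3} \left(-125\right) = \left(-15\right)^{3} \left(-125\right) = \left(-3375\right) \left(-125\right) = 421875$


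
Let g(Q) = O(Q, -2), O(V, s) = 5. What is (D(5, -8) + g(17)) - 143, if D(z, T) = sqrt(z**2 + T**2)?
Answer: -138 + sqrt(89) ≈ -128.57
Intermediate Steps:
g(Q) = 5
D(z, T) = sqrt(T**2 + z**2)
(D(5, -8) + g(17)) - 143 = (sqrt((-8)**2 + 5**2) + 5) - 143 = (sqrt(64 + 25) + 5) - 143 = (sqrt(89) + 5) - 143 = (5 + sqrt(89)) - 143 = -138 + sqrt(89)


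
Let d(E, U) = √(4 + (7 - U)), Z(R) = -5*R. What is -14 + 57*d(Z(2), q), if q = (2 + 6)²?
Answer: -14 + 57*I*√53 ≈ -14.0 + 414.97*I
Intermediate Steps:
q = 64 (q = 8² = 64)
d(E, U) = √(11 - U)
-14 + 57*d(Z(2), q) = -14 + 57*√(11 - 1*64) = -14 + 57*√(11 - 64) = -14 + 57*√(-53) = -14 + 57*(I*√53) = -14 + 57*I*√53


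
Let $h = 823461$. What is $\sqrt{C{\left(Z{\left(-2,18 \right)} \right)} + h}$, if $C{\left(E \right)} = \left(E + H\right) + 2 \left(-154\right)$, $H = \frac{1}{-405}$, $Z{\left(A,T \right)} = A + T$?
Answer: $\frac{2 \sqrt{416729305}}{45} \approx 907.29$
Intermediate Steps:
$H = - \frac{1}{405} \approx -0.0024691$
$C{\left(E \right)} = - \frac{124741}{405} + E$ ($C{\left(E \right)} = \left(E - \frac{1}{405}\right) + 2 \left(-154\right) = \left(- \frac{1}{405} + E\right) - 308 = - \frac{124741}{405} + E$)
$\sqrt{C{\left(Z{\left(-2,18 \right)} \right)} + h} = \sqrt{\left(- \frac{124741}{405} + \left(-2 + 18\right)\right) + 823461} = \sqrt{\left(- \frac{124741}{405} + 16\right) + 823461} = \sqrt{- \frac{118261}{405} + 823461} = \sqrt{\frac{333383444}{405}} = \frac{2 \sqrt{416729305}}{45}$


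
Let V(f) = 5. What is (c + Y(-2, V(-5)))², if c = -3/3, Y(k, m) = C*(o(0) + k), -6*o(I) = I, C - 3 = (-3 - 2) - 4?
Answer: 121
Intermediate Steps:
C = -6 (C = 3 + ((-3 - 2) - 4) = 3 + (-5 - 4) = 3 - 9 = -6)
o(I) = -I/6
Y(k, m) = -6*k (Y(k, m) = -6*(-⅙*0 + k) = -6*(0 + k) = -6*k)
c = -1 (c = -3*⅓ = -1)
(c + Y(-2, V(-5)))² = (-1 - 6*(-2))² = (-1 + 12)² = 11² = 121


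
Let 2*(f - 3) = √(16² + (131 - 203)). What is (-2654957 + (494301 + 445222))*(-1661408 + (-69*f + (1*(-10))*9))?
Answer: 2850545254970 + 118364946*√46 ≈ 2.8513e+12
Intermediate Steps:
f = 3 + √46 (f = 3 + √(16² + (131 - 203))/2 = 3 + √(256 - 72)/2 = 3 + √184/2 = 3 + (2*√46)/2 = 3 + √46 ≈ 9.7823)
(-2654957 + (494301 + 445222))*(-1661408 + (-69*f + (1*(-10))*9)) = (-2654957 + (494301 + 445222))*(-1661408 + (-69*(3 + √46) + (1*(-10))*9)) = (-2654957 + 939523)*(-1661408 + ((-207 - 69*√46) - 10*9)) = -1715434*(-1661408 + ((-207 - 69*√46) - 90)) = -1715434*(-1661408 + (-297 - 69*√46)) = -1715434*(-1661705 - 69*√46) = 2850545254970 + 118364946*√46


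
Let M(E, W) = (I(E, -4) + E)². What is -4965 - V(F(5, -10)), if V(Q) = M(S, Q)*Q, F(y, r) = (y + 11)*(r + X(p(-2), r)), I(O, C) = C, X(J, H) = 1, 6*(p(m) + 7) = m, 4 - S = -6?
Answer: 219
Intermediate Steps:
S = 10 (S = 4 - 1*(-6) = 4 + 6 = 10)
p(m) = -7 + m/6
M(E, W) = (-4 + E)²
F(y, r) = (1 + r)*(11 + y) (F(y, r) = (y + 11)*(r + 1) = (11 + y)*(1 + r) = (1 + r)*(11 + y))
V(Q) = 36*Q (V(Q) = (-4 + 10)²*Q = 6²*Q = 36*Q)
-4965 - V(F(5, -10)) = -4965 - 36*(11 + 5 + 11*(-10) - 10*5) = -4965 - 36*(11 + 5 - 110 - 50) = -4965 - 36*(-144) = -4965 - 1*(-5184) = -4965 + 5184 = 219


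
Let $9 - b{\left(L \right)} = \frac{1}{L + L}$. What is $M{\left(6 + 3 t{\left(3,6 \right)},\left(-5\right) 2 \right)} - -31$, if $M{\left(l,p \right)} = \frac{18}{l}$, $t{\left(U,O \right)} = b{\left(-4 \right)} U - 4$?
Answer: $\frac{6341}{203} \approx 31.236$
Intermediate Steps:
$b{\left(L \right)} = 9 - \frac{1}{2 L}$ ($b{\left(L \right)} = 9 - \frac{1}{L + L} = 9 - \frac{1}{2 L}$)
$t{\left(U,O \right)} = -4 + \frac{73 U}{8}$ ($t{\left(U,O \right)} = \left(9 - \frac{1}{2 \left(-4\right)}\right) U - 4 = \left(9 - - \frac{1}{8}\right) U - 4 = \left(9 + \frac{1}{8}\right) U - 4 = \frac{73 U}{8} - 4 = -4 + \frac{73 U}{8}$)
$M{\left(6 + 3 t{\left(3,6 \right)},\left(-5\right) 2 \right)} - -31 = \frac{18}{6 + 3 \left(-4 + \frac{73}{8} \cdot 3\right)} - -31 = \frac{18}{6 + 3 \left(-4 + \frac{219}{8}\right)} + 31 = \frac{18}{6 + 3 \cdot \frac{187}{8}} + 31 = \frac{18}{6 + \frac{561}{8}} + 31 = \frac{18}{\frac{609}{8}} + 31 = 18 \cdot \frac{8}{609} + 31 = \frac{48}{203} + 31 = \frac{6341}{203}$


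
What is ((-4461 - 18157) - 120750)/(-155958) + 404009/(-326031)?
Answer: -2711003869/8474523783 ≈ -0.31990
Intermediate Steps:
((-4461 - 18157) - 120750)/(-155958) + 404009/(-326031) = (-22618 - 120750)*(-1/155958) + 404009*(-1/326031) = -143368*(-1/155958) - 404009/326031 = 71684/77979 - 404009/326031 = -2711003869/8474523783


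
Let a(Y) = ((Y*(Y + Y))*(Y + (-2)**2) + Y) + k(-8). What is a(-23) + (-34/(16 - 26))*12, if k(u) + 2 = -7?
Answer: -100466/5 ≈ -20093.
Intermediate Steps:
k(u) = -9 (k(u) = -2 - 7 = -9)
a(Y) = -9 + Y + 2*Y**2*(4 + Y) (a(Y) = ((Y*(Y + Y))*(Y + (-2)**2) + Y) - 9 = ((Y*(2*Y))*(Y + 4) + Y) - 9 = ((2*Y**2)*(4 + Y) + Y) - 9 = (2*Y**2*(4 + Y) + Y) - 9 = (Y + 2*Y**2*(4 + Y)) - 9 = -9 + Y + 2*Y**2*(4 + Y))
a(-23) + (-34/(16 - 26))*12 = (-9 - 23 + 2*(-23)**3 + 8*(-23)**2) + (-34/(16 - 26))*12 = (-9 - 23 + 2*(-12167) + 8*529) + (-34/(-10))*12 = (-9 - 23 - 24334 + 4232) - 1/10*(-34)*12 = -20134 + (17/5)*12 = -20134 + 204/5 = -100466/5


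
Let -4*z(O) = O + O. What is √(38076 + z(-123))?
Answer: 15*√678/2 ≈ 195.29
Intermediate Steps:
z(O) = -O/2 (z(O) = -(O + O)/4 = -O/2)
√(38076 + z(-123)) = √(38076 - ½*(-123)) = √(38076 + 123/2) = √(76275/2) = 15*√678/2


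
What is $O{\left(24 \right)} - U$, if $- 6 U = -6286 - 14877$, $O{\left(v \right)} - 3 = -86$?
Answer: $- \frac{21661}{6} \approx -3610.2$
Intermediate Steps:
$O{\left(v \right)} = -83$ ($O{\left(v \right)} = 3 - 86 = -83$)
$U = \frac{21163}{6}$ ($U = - \frac{-6286 - 14877}{6} = \left(- \frac{1}{6}\right) \left(-21163\right) = \frac{21163}{6} \approx 3527.2$)
$O{\left(24 \right)} - U = -83 - \frac{21163}{6} = - \frac{21661}{6}$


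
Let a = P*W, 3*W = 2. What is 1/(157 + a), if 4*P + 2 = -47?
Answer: 6/893 ≈ 0.0067189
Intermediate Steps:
P = -49/4 (P = -½ + (¼)*(-47) = -½ - 47/4 = -49/4 ≈ -12.250)
W = ⅔ (W = (⅓)*2 = ⅔ ≈ 0.66667)
a = -49/6 (a = -49/4*⅔ = -49/6 ≈ -8.1667)
1/(157 + a) = 1/(157 - 49/6) = 1/(893/6) = 6/893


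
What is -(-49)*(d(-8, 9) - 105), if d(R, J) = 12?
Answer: -4557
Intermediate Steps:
-(-49)*(d(-8, 9) - 105) = -(-49)*(12 - 105) = -(-49)*(-93) = -1*4557 = -4557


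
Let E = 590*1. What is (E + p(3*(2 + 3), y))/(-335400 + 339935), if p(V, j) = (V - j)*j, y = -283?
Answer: -83744/4535 ≈ -18.466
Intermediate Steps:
p(V, j) = j*(V - j)
E = 590
(E + p(3*(2 + 3), y))/(-335400 + 339935) = (590 - 283*(3*(2 + 3) - 1*(-283)))/(-335400 + 339935) = (590 - 283*(3*5 + 283))/4535 = (590 - 283*(15 + 283))*(1/4535) = (590 - 283*298)*(1/4535) = (590 - 84334)*(1/4535) = -83744*1/4535 = -83744/4535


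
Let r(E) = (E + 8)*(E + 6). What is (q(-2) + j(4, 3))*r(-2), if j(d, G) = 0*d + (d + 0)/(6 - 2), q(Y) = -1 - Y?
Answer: 48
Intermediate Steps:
r(E) = (6 + E)*(8 + E) (r(E) = (8 + E)*(6 + E) = (6 + E)*(8 + E))
j(d, G) = d/4 (j(d, G) = 0 + d/4 = d/4)
(q(-2) + j(4, 3))*r(-2) = ((-1 - 1*(-2)) + (¼)*4)*(48 + (-2)² + 14*(-2)) = ((-1 + 2) + 1)*(48 + 4 - 28) = (1 + 1)*24 = 2*24 = 48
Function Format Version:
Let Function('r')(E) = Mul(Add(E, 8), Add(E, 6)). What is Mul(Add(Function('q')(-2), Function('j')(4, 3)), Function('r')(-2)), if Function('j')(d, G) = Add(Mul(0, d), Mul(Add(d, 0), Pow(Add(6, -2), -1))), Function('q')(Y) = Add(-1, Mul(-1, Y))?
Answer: 48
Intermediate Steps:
Function('r')(E) = Mul(Add(6, E), Add(8, E)) (Function('r')(E) = Mul(Add(8, E), Add(6, E)) = Mul(Add(6, E), Add(8, E)))
Function('j')(d, G) = Mul(Rational(1, 4), d) (Function('j')(d, G) = Add(0, Mul(d, Pow(4, -1))) = Add(0, Mul(d, Rational(1, 4))) = Add(0, Mul(Rational(1, 4), d)) = Mul(Rational(1, 4), d))
Mul(Add(Function('q')(-2), Function('j')(4, 3)), Function('r')(-2)) = Mul(Add(Add(-1, Mul(-1, -2)), Mul(Rational(1, 4), 4)), Add(48, Pow(-2, 2), Mul(14, -2))) = Mul(Add(Add(-1, 2), 1), Add(48, 4, -28)) = Mul(Add(1, 1), 24) = Mul(2, 24) = 48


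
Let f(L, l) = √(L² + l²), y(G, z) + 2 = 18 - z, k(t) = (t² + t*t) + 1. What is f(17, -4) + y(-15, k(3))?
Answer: -3 + √305 ≈ 14.464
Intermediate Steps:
k(t) = 1 + 2*t² (k(t) = (t² + t²) + 1 = 2*t² + 1 = 1 + 2*t²)
y(G, z) = 16 - z (y(G, z) = -2 + (18 - z) = 16 - z)
f(17, -4) + y(-15, k(3)) = √(17² + (-4)²) + (16 - (1 + 2*3²)) = √(289 + 16) + (16 - (1 + 2*9)) = √305 + (16 - (1 + 18)) = √305 + (16 - 1*19) = √305 + (16 - 19) = √305 - 3 = -3 + √305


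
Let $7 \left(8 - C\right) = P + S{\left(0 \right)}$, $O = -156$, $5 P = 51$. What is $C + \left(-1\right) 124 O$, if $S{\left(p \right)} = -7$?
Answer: $\frac{677304}{35} \approx 19352.0$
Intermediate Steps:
$P = \frac{51}{5}$ ($P = \frac{1}{5} \cdot 51 = \frac{51}{5} \approx 10.2$)
$C = \frac{264}{35}$ ($C = 8 - \frac{\frac{51}{5} - 7}{7} = 8 - \frac{16}{35} = \frac{264}{35} \approx 7.5429$)
$C + \left(-1\right) 124 O = \frac{264}{35} + \left(-1\right) 124 \left(-156\right) = \frac{264}{35} - -19344 = \frac{264}{35} + 19344 = \frac{677304}{35}$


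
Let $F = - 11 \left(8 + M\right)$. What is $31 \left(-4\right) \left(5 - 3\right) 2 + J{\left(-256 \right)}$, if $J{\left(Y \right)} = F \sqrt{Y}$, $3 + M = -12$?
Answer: $-496 + 1232 i \approx -496.0 + 1232.0 i$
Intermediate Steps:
$M = -15$ ($M = -3 - 12 = -15$)
$F = 77$ ($F = - 11 \left(8 - 15\right) = \left(-11\right) \left(-7\right) = 77$)
$J{\left(Y \right)} = 77 \sqrt{Y}$
$31 \left(-4\right) \left(5 - 3\right) 2 + J{\left(-256 \right)} = 31 \left(-4\right) \left(5 - 3\right) 2 + 77 \sqrt{-256} = - 124 \cdot 2 \cdot 2 + 77 \cdot 16 i = \left(-124\right) 4 + 1232 i = -496 + 1232 i$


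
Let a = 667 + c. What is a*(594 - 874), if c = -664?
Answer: -840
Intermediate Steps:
a = 3 (a = 667 - 664 = 3)
a*(594 - 874) = 3*(594 - 874) = 3*(-280) = -840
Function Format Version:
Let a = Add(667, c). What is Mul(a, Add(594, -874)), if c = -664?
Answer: -840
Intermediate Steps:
a = 3 (a = Add(667, -664) = 3)
Mul(a, Add(594, -874)) = Mul(3, Add(594, -874)) = Mul(3, -280) = -840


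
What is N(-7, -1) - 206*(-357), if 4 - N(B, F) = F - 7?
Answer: 73554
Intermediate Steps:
N(B, F) = 11 - F (N(B, F) = 4 - (F - 7) = 4 - (-7 + F) = 4 + (7 - F) = 11 - F)
N(-7, -1) - 206*(-357) = (11 - 1*(-1)) - 206*(-357) = (11 + 1) + 73542 = 12 + 73542 = 73554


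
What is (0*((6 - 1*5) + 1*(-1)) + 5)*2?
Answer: 10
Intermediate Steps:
(0*((6 - 1*5) + 1*(-1)) + 5)*2 = (0*((6 - 5) - 1) + 5)*2 = (0*(1 - 1) + 5)*2 = (0*0 + 5)*2 = (0 + 5)*2 = 5*2 = 10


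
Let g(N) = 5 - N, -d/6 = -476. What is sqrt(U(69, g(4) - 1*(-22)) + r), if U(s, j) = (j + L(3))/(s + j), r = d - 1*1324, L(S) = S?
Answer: sqrt(3242310)/46 ≈ 39.144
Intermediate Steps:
d = 2856 (d = -6*(-476) = 2856)
r = 1532 (r = 2856 - 1*1324 = 2856 - 1324 = 1532)
U(s, j) = (3 + j)/(j + s) (U(s, j) = (j + 3)/(s + j) = (3 + j)/(j + s))
sqrt(U(69, g(4) - 1*(-22)) + r) = sqrt((3 + ((5 - 1*4) - 1*(-22)))/(((5 - 1*4) - 1*(-22)) + 69) + 1532) = sqrt((3 + ((5 - 4) + 22))/(((5 - 4) + 22) + 69) + 1532) = sqrt((3 + (1 + 22))/((1 + 22) + 69) + 1532) = sqrt((3 + 23)/(23 + 69) + 1532) = sqrt(26/92 + 1532) = sqrt((1/92)*26 + 1532) = sqrt(13/46 + 1532) = sqrt(70485/46) = sqrt(3242310)/46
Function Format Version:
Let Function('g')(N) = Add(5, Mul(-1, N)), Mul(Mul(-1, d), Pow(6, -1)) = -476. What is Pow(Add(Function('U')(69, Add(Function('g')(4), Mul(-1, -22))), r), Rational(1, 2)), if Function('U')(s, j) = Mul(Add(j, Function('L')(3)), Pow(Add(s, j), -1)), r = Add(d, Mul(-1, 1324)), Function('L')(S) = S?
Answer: Mul(Rational(1, 46), Pow(3242310, Rational(1, 2))) ≈ 39.144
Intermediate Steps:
d = 2856 (d = Mul(-6, -476) = 2856)
r = 1532 (r = Add(2856, Mul(-1, 1324)) = Add(2856, -1324) = 1532)
Function('U')(s, j) = Mul(Pow(Add(j, s), -1), Add(3, j)) (Function('U')(s, j) = Mul(Add(j, 3), Pow(Add(s, j), -1)) = Mul(Add(3, j), Pow(Add(j, s), -1)) = Mul(Pow(Add(j, s), -1), Add(3, j)))
Pow(Add(Function('U')(69, Add(Function('g')(4), Mul(-1, -22))), r), Rational(1, 2)) = Pow(Add(Mul(Pow(Add(Add(Add(5, Mul(-1, 4)), Mul(-1, -22)), 69), -1), Add(3, Add(Add(5, Mul(-1, 4)), Mul(-1, -22)))), 1532), Rational(1, 2)) = Pow(Add(Mul(Pow(Add(Add(Add(5, -4), 22), 69), -1), Add(3, Add(Add(5, -4), 22))), 1532), Rational(1, 2)) = Pow(Add(Mul(Pow(Add(Add(1, 22), 69), -1), Add(3, Add(1, 22))), 1532), Rational(1, 2)) = Pow(Add(Mul(Pow(Add(23, 69), -1), Add(3, 23)), 1532), Rational(1, 2)) = Pow(Add(Mul(Pow(92, -1), 26), 1532), Rational(1, 2)) = Pow(Add(Mul(Rational(1, 92), 26), 1532), Rational(1, 2)) = Pow(Add(Rational(13, 46), 1532), Rational(1, 2)) = Pow(Rational(70485, 46), Rational(1, 2)) = Mul(Rational(1, 46), Pow(3242310, Rational(1, 2)))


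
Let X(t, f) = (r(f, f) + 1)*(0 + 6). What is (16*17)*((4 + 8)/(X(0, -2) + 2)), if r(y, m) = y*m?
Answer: 102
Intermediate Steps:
r(y, m) = m*y
X(t, f) = 6 + 6*f**2 (X(t, f) = (f*f + 1)*(0 + 6) = (f**2 + 1)*6 = (1 + f**2)*6 = 6 + 6*f**2)
(16*17)*((4 + 8)/(X(0, -2) + 2)) = (16*17)*((4 + 8)/((6 + 6*(-2)**2) + 2)) = 272*(12/((6 + 6*4) + 2)) = 272*(12/((6 + 24) + 2)) = 272*(12/(30 + 2)) = 272*(12/32) = 272*(12*(1/32)) = 272*(3/8) = 102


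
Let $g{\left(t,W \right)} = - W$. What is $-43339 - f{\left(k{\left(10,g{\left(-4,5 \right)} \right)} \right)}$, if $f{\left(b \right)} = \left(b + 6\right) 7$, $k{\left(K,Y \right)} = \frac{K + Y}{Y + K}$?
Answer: $-43388$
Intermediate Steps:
$k{\left(K,Y \right)} = 1$ ($k{\left(K,Y \right)} = \frac{K + Y}{K + Y} = 1$)
$f{\left(b \right)} = 42 + 7 b$ ($f{\left(b \right)} = \left(6 + b\right) 7 = 42 + 7 b$)
$-43339 - f{\left(k{\left(10,g{\left(-4,5 \right)} \right)} \right)} = -43339 - \left(42 + 7 \cdot 1\right) = -43339 - \left(42 + 7\right) = -43339 - 49 = -43388$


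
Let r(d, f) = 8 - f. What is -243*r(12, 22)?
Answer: 3402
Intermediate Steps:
-243*r(12, 22) = -243*(8 - 1*22) = -243*(8 - 22) = -243*(-14) = 3402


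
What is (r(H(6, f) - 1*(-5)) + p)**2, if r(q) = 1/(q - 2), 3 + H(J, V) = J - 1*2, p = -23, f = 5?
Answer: 8281/16 ≈ 517.56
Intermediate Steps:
H(J, V) = -5 + J (H(J, V) = -3 + (J - 1*2) = -3 + (J - 2) = -3 + (-2 + J) = -5 + J)
r(q) = 1/(-2 + q)
(r(H(6, f) - 1*(-5)) + p)**2 = (1/(-2 + ((-5 + 6) - 1*(-5))) - 23)**2 = (1/(-2 + (1 + 5)) - 23)**2 = (1/(-2 + 6) - 23)**2 = (1/4 - 23)**2 = (-91/4)**2 = 8281/16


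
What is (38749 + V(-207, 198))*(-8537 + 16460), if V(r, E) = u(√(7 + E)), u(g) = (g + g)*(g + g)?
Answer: 313505187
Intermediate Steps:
u(g) = 4*g² (u(g) = (2*g)*(2*g) = 4*g²)
V(r, E) = 28 + 4*E (V(r, E) = 4*(√(7 + E))² = 4*(7 + E) = 28 + 4*E)
(38749 + V(-207, 198))*(-8537 + 16460) = (38749 + (28 + 4*198))*(-8537 + 16460) = (38749 + (28 + 792))*7923 = (38749 + 820)*7923 = 39569*7923 = 313505187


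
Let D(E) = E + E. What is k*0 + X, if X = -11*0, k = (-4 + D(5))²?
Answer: 0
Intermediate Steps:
D(E) = 2*E
k = 36 (k = (-4 + 2*5)² = (-4 + 10)² = 6² = 36)
X = 0
k*0 + X = 36*0 + 0 = 0 + 0 = 0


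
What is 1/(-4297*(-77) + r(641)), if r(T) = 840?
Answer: 1/331709 ≈ 3.0147e-6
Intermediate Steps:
1/(-4297*(-77) + r(641)) = 1/(-4297*(-77) + 840) = 1/(330869 + 840) = 1/331709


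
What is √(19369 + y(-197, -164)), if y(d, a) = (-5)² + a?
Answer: √19230 ≈ 138.67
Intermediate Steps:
y(d, a) = 25 + a
√(19369 + y(-197, -164)) = √(19369 + (25 - 164)) = √(19369 - 139) = √19230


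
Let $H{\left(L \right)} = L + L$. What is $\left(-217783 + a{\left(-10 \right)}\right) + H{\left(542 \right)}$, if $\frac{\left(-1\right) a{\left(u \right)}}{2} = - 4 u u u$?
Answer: $-224699$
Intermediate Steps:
$a{\left(u \right)} = 8 u^{3}$ ($a{\left(u \right)} = - 2 - 4 u u u = - 2 - 4 u^{2} u = - 2 \left(- 4 u^{3}\right) = 8 u^{3}$)
$H{\left(L \right)} = 2 L$
$\left(-217783 + a{\left(-10 \right)}\right) + H{\left(542 \right)} = \left(-217783 + 8 \left(-10\right)^{3}\right) + 2 \cdot 542 = \left(-217783 + 8 \left(-1000\right)\right) + 1084 = \left(-217783 - 8000\right) + 1084 = -225783 + 1084 = -224699$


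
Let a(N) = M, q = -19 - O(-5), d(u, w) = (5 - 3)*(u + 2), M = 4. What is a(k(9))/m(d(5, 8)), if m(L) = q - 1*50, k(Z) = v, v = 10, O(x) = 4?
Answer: -4/73 ≈ -0.054795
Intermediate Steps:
d(u, w) = 4 + 2*u (d(u, w) = 2*(2 + u) = 4 + 2*u)
k(Z) = 10
q = -23 (q = -19 - 1*4 = -19 - 4 = -23)
a(N) = 4
m(L) = -73 (m(L) = -23 - 1*50 = -23 - 50 = -73)
a(k(9))/m(d(5, 8)) = 4/(-73) = 4*(-1/73) = -4/73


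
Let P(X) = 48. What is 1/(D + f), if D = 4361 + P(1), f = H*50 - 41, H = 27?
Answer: 1/5718 ≈ 0.00017489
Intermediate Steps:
f = 1309 (f = 27*50 - 41 = 1350 - 41 = 1309)
D = 4409 (D = 4361 + 48 = 4409)
1/(D + f) = 1/(4409 + 1309) = 1/5718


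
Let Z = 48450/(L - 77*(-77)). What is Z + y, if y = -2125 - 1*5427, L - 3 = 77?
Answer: -15110506/2003 ≈ -7543.9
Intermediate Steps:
L = 80 (L = 3 + 77 = 80)
y = -7552 (y = -2125 - 5427 = -7552)
Z = 16150/2003 (Z = 48450/(80 - 77*(-77)) = 48450/(80 + 5929) = 48450/6009 = 48450*(1/6009) = 16150/2003 ≈ 8.0629)
Z + y = 16150/2003 - 7552 = -15110506/2003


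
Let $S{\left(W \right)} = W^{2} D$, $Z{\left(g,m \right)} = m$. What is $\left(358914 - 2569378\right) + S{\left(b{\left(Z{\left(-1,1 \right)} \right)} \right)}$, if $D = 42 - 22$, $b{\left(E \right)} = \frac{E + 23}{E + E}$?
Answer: $-2207584$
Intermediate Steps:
$b{\left(E \right)} = \frac{23 + E}{2 E}$
$D = 20$ ($D = 42 - 22 = 20$)
$S{\left(W \right)} = 20 W^{2}$ ($S{\left(W \right)} = W^{2} \cdot 20 = 20 W^{2}$)
$\left(358914 - 2569378\right) + S{\left(b{\left(Z{\left(-1,1 \right)} \right)} \right)} = \left(358914 - 2569378\right) + 20 \left(\frac{23 + 1}{2 \cdot 1}\right)^{2} = -2210464 + 20 \left(\frac{1}{2} \cdot 1 \cdot 24\right)^{2} = -2210464 + 20 \cdot 12^{2} = -2210464 + 20 \cdot 144 = -2210464 + 2880 = -2207584$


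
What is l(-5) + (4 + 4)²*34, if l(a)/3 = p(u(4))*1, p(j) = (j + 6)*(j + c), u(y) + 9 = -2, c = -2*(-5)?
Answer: 2191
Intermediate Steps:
c = 10
u(y) = -11 (u(y) = -9 - 2 = -11)
p(j) = (6 + j)*(10 + j) (p(j) = (j + 6)*(j + 10) = (6 + j)*(10 + j))
l(a) = 15 (l(a) = 3*((60 + (-11)² + 16*(-11))*1) = 3*((60 + 121 - 176)*1) = 3*(5*1) = 3*5 = 15)
l(-5) + (4 + 4)²*34 = 15 + (4 + 4)²*34 = 15 + 8²*34 = 15 + 64*34 = 15 + 2176 = 2191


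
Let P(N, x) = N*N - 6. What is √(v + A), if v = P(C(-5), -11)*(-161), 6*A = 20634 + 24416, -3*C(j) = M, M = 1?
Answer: 2*√19027/3 ≈ 91.959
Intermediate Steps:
C(j) = -⅓ (C(j) = -⅓*1 = -⅓)
P(N, x) = -6 + N² (P(N, x) = N² - 6 = -6 + N²)
A = 22525/3 (A = (20634 + 24416)/6 = (⅙)*45050 = 22525/3 ≈ 7508.3)
v = 8533/9 (v = (-6 + (-⅓)²)*(-161) = (-6 + ⅑)*(-161) = -53/9*(-161) = 8533/9 ≈ 948.11)
√(v + A) = √(8533/9 + 22525/3) = √(76108/9) = 2*√19027/3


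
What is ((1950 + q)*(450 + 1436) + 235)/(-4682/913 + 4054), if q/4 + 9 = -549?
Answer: -485366321/3696620 ≈ -131.30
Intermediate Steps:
q = -2232 (q = -36 + 4*(-549) = -36 - 2196 = -2232)
((1950 + q)*(450 + 1436) + 235)/(-4682/913 + 4054) = ((1950 - 2232)*(450 + 1436) + 235)/(-4682/913 + 4054) = (-282*1886 + 235)/(-4682*1/913 + 4054) = (-531852 + 235)/(-4682/913 + 4054) = -531617/3696620/913 = -531617*913/3696620 = -485366321/3696620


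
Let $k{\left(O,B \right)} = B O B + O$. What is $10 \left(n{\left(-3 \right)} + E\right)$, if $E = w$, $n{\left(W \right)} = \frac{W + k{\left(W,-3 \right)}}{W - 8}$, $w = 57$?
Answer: $600$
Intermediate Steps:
$k{\left(O,B \right)} = O + O B^{2}$ ($k{\left(O,B \right)} = O B^{2} + O = O + O B^{2}$)
$n{\left(W \right)} = \frac{11 W}{-8 + W}$ ($n{\left(W \right)} = \frac{W + W \left(1 + \left(-3\right)^{2}\right)}{W - 8} = \frac{W + W \left(1 + 9\right)}{-8 + W} = \frac{W + W 10}{-8 + W} = \frac{W + 10 W}{-8 + W} = \frac{11 W}{-8 + W}$)
$E = 57$
$10 \left(n{\left(-3 \right)} + E\right) = 10 \left(11 \left(-3\right) \frac{1}{-8 - 3} + 57\right) = 10 \left(11 \left(-3\right) \frac{1}{-11} + 57\right) = 10 \left(11 \left(-3\right) \left(- \frac{1}{11}\right) + 57\right) = 10 \left(3 + 57\right) = 10 \cdot 60 = 600$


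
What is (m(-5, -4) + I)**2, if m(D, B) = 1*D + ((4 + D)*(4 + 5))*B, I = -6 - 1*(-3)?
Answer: 784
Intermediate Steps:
I = -3 (I = -6 + 3 = -3)
m(D, B) = D + B*(36 + 9*D) (m(D, B) = D + ((4 + D)*9)*B = D + (36 + 9*D)*B = D + B*(36 + 9*D))
(m(-5, -4) + I)**2 = ((-5 + 36*(-4) + 9*(-4)*(-5)) - 3)**2 = ((-5 - 144 + 180) - 3)**2 = (31 - 3)**2 = 28**2 = 784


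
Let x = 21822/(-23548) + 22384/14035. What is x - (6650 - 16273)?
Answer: 227184683343/23606870 ≈ 9623.7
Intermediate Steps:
x = 15773333/23606870 (x = 21822*(-1/23548) + 22384*(1/14035) = -10911/11774 + 22384/14035 = 15773333/23606870 ≈ 0.66817)
x - (6650 - 16273) = 15773333/23606870 - (6650 - 16273) = 15773333/23606870 - 1*(-9623) = 15773333/23606870 + 9623 = 227184683343/23606870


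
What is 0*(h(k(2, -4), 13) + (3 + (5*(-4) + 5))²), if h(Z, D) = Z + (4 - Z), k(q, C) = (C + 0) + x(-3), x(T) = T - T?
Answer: 0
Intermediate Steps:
x(T) = 0
k(q, C) = C (k(q, C) = (C + 0) + 0 = C + 0 = C)
h(Z, D) = 4
0*(h(k(2, -4), 13) + (3 + (5*(-4) + 5))²) = 0*(4 + (3 + (5*(-4) + 5))²) = 0*(4 + (3 + (-20 + 5))²) = 0*(4 + (3 - 15)²) = 0*(4 + (-12)²) = 0*(4 + 144) = 0*148 = 0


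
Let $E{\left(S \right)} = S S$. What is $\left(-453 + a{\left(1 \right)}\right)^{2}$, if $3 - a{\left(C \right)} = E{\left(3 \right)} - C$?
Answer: $209764$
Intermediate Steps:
$E{\left(S \right)} = S^{2}$
$a{\left(C \right)} = -6 + C$ ($a{\left(C \right)} = 3 - \left(3^{2} - C\right) = 3 - \left(9 - C\right) = 3 + \left(-9 + C\right) = -6 + C$)
$\left(-453 + a{\left(1 \right)}\right)^{2} = \left(-453 + \left(-6 + 1\right)\right)^{2} = \left(-453 - 5\right)^{2} = \left(-458\right)^{2} = 209764$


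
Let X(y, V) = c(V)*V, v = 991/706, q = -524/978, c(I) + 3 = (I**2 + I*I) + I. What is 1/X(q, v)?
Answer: 87973954/289495875 ≈ 0.30389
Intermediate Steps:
c(I) = -3 + I + 2*I**2 (c(I) = -3 + ((I**2 + I*I) + I) = -3 + ((I**2 + I**2) + I) = -3 + (2*I**2 + I) = -3 + (I + 2*I**2) = -3 + I + 2*I**2)
q = -262/489 (q = -524*1/978 = -262/489 ≈ -0.53579)
v = 991/706 (v = 991*(1/706) = 991/706 ≈ 1.4037)
X(y, V) = V*(-3 + V + 2*V**2) (X(y, V) = (-3 + V + 2*V**2)*V = V*(-3 + V + 2*V**2))
1/X(q, v) = 1/(991*(-3 + 991/706 + 2*(991/706)**2)/706) = 1/(991*(-3 + 991/706 + 2*(982081/498436))/706) = 1/(991*(-3 + 991/706 + 982081/249218)/706) = 1/((991/706)*(292125/124609)) = 1/(289495875/87973954) = 87973954/289495875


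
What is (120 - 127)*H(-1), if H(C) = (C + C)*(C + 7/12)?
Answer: -35/6 ≈ -5.8333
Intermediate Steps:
H(C) = 2*C*(7/12 + C) (H(C) = (2*C)*(C + 7*(1/12)) = (2*C)*(C + 7/12) = (2*C)*(7/12 + C) = 2*C*(7/12 + C))
(120 - 127)*H(-1) = (120 - 127)*((⅙)*(-1)*(7 + 12*(-1))) = -7*(-1)*(7 - 12)/6 = -7*(-1)*(-5)/6 = -7*⅚ = -35/6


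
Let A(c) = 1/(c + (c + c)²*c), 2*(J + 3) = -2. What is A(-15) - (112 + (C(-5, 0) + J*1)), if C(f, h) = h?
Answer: -1459621/13515 ≈ -108.00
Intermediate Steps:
J = -4 (J = -3 + (½)*(-2) = -3 - 1 = -4)
A(c) = 1/(c + 4*c³) (A(c) = 1/(c + (2*c)²*c) = 1/(c + (4*c²)*c) = 1/(c + 4*c³))
A(-15) - (112 + (C(-5, 0) + J*1)) = 1/(-15 + 4*(-15)³) - (112 + (0 - 4*1)) = 1/(-15 + 4*(-3375)) - (112 + (0 - 4)) = 1/(-15 - 13500) - (112 - 4) = 1/(-13515) - 1*108 = -1/13515 - 108 = -1459621/13515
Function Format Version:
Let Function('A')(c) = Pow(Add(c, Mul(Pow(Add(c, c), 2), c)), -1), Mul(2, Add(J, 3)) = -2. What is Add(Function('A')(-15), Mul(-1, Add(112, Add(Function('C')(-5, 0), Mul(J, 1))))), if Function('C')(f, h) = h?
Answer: Rational(-1459621, 13515) ≈ -108.00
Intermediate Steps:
J = -4 (J = Add(-3, Mul(Rational(1, 2), -2)) = Add(-3, -1) = -4)
Function('A')(c) = Pow(Add(c, Mul(4, Pow(c, 3))), -1) (Function('A')(c) = Pow(Add(c, Mul(Pow(Mul(2, c), 2), c)), -1) = Pow(Add(c, Mul(Mul(4, Pow(c, 2)), c)), -1) = Pow(Add(c, Mul(4, Pow(c, 3))), -1))
Add(Function('A')(-15), Mul(-1, Add(112, Add(Function('C')(-5, 0), Mul(J, 1))))) = Add(Pow(Add(-15, Mul(4, Pow(-15, 3))), -1), Mul(-1, Add(112, Add(0, Mul(-4, 1))))) = Add(Pow(Add(-15, Mul(4, -3375)), -1), Mul(-1, Add(112, Add(0, -4)))) = Add(Pow(Add(-15, -13500), -1), Mul(-1, Add(112, -4))) = Add(Pow(-13515, -1), Mul(-1, 108)) = Add(Rational(-1, 13515), -108) = Rational(-1459621, 13515)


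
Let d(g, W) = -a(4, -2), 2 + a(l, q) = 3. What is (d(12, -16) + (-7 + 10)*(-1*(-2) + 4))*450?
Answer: 7650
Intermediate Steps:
a(l, q) = 1 (a(l, q) = -2 + 3 = 1)
d(g, W) = -1 (d(g, W) = -1*1 = -1)
(d(12, -16) + (-7 + 10)*(-1*(-2) + 4))*450 = (-1 + (-7 + 10)*(-1*(-2) + 4))*450 = (-1 + 3*(2 + 4))*450 = (-1 + 3*6)*450 = (-1 + 18)*450 = 17*450 = 7650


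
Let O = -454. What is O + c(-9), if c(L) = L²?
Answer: -373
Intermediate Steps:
O + c(-9) = -454 + (-9)² = -454 + 81 = -373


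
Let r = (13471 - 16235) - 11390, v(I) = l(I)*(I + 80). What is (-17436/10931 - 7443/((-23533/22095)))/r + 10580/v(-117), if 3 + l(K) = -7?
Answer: 1261880832393399/44905222202218 ≈ 28.101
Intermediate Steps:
l(K) = -10 (l(K) = -3 - 7 = -10)
v(I) = -800 - 10*I (v(I) = -10*(I + 80) = -10*(80 + I) = -800 - 10*I)
r = -14154 (r = -2764 - 11390 = -14154)
(-17436/10931 - 7443/((-23533/22095)))/r + 10580/v(-117) = (-17436/10931 - 7443/((-23533/22095)))/(-14154) + 10580/(-800 - 10*(-117)) = (-17436*1/10931 - 7443/((-23533*1/22095)))*(-1/14154) + 10580/(-800 + 1170) = (-17436/10931 - 7443/(-23533/22095))*(-1/14154) + 10580/370 = (-17436/10931 - 7443*(-22095/23533))*(-1/14154) + 10580*(1/370) = (-17436/10931 + 164453085/23533)*(-1/14154) + 1058/37 = (1797226350747/257239223)*(-1/14154) + 1058/37 = -599075450249/1213654654114 + 1058/37 = 1261880832393399/44905222202218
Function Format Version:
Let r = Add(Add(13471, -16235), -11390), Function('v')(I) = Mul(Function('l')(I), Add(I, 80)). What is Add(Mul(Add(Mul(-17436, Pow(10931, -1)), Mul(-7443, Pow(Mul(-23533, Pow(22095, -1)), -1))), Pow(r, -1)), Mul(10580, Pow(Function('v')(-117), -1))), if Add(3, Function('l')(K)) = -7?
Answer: Rational(1261880832393399, 44905222202218) ≈ 28.101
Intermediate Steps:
Function('l')(K) = -10 (Function('l')(K) = Add(-3, -7) = -10)
Function('v')(I) = Add(-800, Mul(-10, I)) (Function('v')(I) = Mul(-10, Add(I, 80)) = Mul(-10, Add(80, I)) = Add(-800, Mul(-10, I)))
r = -14154 (r = Add(-2764, -11390) = -14154)
Add(Mul(Add(Mul(-17436, Pow(10931, -1)), Mul(-7443, Pow(Mul(-23533, Pow(22095, -1)), -1))), Pow(r, -1)), Mul(10580, Pow(Function('v')(-117), -1))) = Add(Mul(Add(Mul(-17436, Pow(10931, -1)), Mul(-7443, Pow(Mul(-23533, Pow(22095, -1)), -1))), Pow(-14154, -1)), Mul(10580, Pow(Add(-800, Mul(-10, -117)), -1))) = Add(Mul(Add(Mul(-17436, Rational(1, 10931)), Mul(-7443, Pow(Mul(-23533, Rational(1, 22095)), -1))), Rational(-1, 14154)), Mul(10580, Pow(Add(-800, 1170), -1))) = Add(Mul(Add(Rational(-17436, 10931), Mul(-7443, Pow(Rational(-23533, 22095), -1))), Rational(-1, 14154)), Mul(10580, Pow(370, -1))) = Add(Mul(Add(Rational(-17436, 10931), Mul(-7443, Rational(-22095, 23533))), Rational(-1, 14154)), Mul(10580, Rational(1, 370))) = Add(Mul(Add(Rational(-17436, 10931), Rational(164453085, 23533)), Rational(-1, 14154)), Rational(1058, 37)) = Add(Mul(Rational(1797226350747, 257239223), Rational(-1, 14154)), Rational(1058, 37)) = Add(Rational(-599075450249, 1213654654114), Rational(1058, 37)) = Rational(1261880832393399, 44905222202218)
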